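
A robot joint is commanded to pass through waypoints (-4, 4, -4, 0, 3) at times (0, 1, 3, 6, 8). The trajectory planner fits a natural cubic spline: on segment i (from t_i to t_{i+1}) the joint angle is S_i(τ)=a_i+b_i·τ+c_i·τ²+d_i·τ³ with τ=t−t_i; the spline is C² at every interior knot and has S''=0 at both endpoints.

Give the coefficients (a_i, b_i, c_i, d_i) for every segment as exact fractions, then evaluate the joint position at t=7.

  seg 0: a=-4 b=15737/1518 c=0 d=-3593/1518
  seg 1: a=4 b=2479/759 c=-3593/506 d=1316/759
  seg 2: a=-4 b=-3287/759 c=1671/506 d=-2147/4554
  seg 3: a=0 b=4181/1518 c=-238/253 d=119/759
S(7) = 997/506

Δ: Δ0=8, Δ1=-4, Δ2=4/3, Δ3=3/2
row 1: diag=6, rhs=-72; c'=1/3, d'=-12
row 2: denom=10−2·1/3=28/3; d'=(32−2·-12)/(28/3)=6
row 3: denom=10−3·9/28=253/28; d'=(1−3·6)/(253/28)=-476/253
back: M3=-476/253
back: M2=6−9/28·-476/253=1671/253
back: M1=-12−1/3·1671/253=-3593/253
M: M0=0, M1=-3593/253, M2=1671/253, M3=-476/253, M4=0
seg 0: a=-4, c=M0/2=0, d=(M1−M0)/(6·1)=-3593/1518, b=Δ0−h0·(2M0+M1)/6=15737/1518
seg 1: a=4, c=M1/2=-3593/506, d=(M2−M1)/(6·2)=1316/759, b=Δ1−h1·(2M1+M2)/6=2479/759
seg 2: a=-4, c=M2/2=1671/506, d=(M3−M2)/(6·3)=-2147/4554, b=Δ2−h2·(2M2+M3)/6=-3287/759
seg 3: a=0, c=M3/2=-238/253, d=(M4−M3)/(6·2)=119/759, b=Δ3−h3·(2M3+M4)/6=4181/1518
t_q=7 → seg 3, τ=1; S=0+4181/1518·τ+-238/253·τ²+119/759·τ³=997/506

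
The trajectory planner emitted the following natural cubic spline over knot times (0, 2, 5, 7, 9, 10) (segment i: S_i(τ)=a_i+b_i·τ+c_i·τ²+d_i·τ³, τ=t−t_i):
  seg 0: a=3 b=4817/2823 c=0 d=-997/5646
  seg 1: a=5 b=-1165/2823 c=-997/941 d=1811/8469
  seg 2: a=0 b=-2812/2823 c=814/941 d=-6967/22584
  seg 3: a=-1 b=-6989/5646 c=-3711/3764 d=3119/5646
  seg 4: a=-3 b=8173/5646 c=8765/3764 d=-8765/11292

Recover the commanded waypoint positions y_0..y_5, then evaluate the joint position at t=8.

y_0 = S_0(0) = a_0 = 3
y_1 = S_1(0) = a_1 = 5
y_2 = S_2(0) = a_2 = 0
y_3 = S_3(0) = a_3 = -1
y_4 = S_4(0) = a_4 = -3
y_5 = S_4(1) = 0
t_q=8 is in segment 3 (τ=1); S_3(τ)=-10055/3764

y_0=3 y_1=5 y_2=0 y_3=-1 y_4=-3 y_5=0
S(8) = -10055/3764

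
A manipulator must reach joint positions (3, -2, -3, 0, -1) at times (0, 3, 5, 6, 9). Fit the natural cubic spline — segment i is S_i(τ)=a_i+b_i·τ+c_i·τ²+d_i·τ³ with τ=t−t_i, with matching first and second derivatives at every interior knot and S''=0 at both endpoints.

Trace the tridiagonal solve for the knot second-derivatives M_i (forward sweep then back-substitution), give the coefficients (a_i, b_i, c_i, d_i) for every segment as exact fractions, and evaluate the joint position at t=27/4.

  seg 0: a=3 b=-471/292 c=0 d=-47/7884
  seg 1: a=-2 b=-259/146 c=-47/876 d=605/1752
  seg 2: a=-3 b=472/219 c=442/219 d=-257/219
  seg 3: a=0 b=195/73 c=-329/219 d=329/1971
S(27/4) = 5741/4672

Δ: Δ0=-5/3, Δ1=-1/2, Δ2=3, Δ3=-1/3
row 1: diag=10, rhs=7; c'=1/5, d'=7/10
row 2: denom=6−2·1/5=28/5; d'=(21−2·7/10)/(28/5)=7/2
row 3: denom=8−1·5/28=219/28; d'=(-20−1·7/2)/(219/28)=-658/219
back: M3=-658/219
back: M2=7/2−5/28·-658/219=884/219
back: M1=7/10−1/5·884/219=-47/438
M: M0=0, M1=-47/438, M2=884/219, M3=-658/219, M4=0
seg 0: a=3, c=M0/2=0, d=(M1−M0)/(6·3)=-47/7884, b=Δ0−h0·(2M0+M1)/6=-471/292
seg 1: a=-2, c=M1/2=-47/876, d=(M2−M1)/(6·2)=605/1752, b=Δ1−h1·(2M1+M2)/6=-259/146
seg 2: a=-3, c=M2/2=442/219, d=(M3−M2)/(6·1)=-257/219, b=Δ2−h2·(2M2+M3)/6=472/219
seg 3: a=0, c=M3/2=-329/219, d=(M4−M3)/(6·3)=329/1971, b=Δ3−h3·(2M3+M4)/6=195/73
t_q=27/4 → seg 3, τ=3/4; S=0+195/73·τ+-329/219·τ²+329/1971·τ³=5741/4672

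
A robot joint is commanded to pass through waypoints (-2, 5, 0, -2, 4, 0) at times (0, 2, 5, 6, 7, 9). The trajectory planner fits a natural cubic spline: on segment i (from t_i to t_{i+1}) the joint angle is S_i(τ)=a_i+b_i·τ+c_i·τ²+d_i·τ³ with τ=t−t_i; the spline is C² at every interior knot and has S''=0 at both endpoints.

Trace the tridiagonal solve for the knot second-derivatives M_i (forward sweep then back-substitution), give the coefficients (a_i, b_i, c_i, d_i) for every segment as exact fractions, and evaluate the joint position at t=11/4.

Δ: Δ0=7/2, Δ1=-5/3, Δ2=-2, Δ3=6, Δ4=-2
row 1: diag=10, rhs=-31; c'=3/10, d'=-31/10
row 2: denom=8−3·3/10=71/10; d'=(-2−3·-31/10)/(71/10)=73/71
row 3: denom=4−1·10/71=274/71; d'=(48−1·73/71)/(274/71)=3335/274
row 4: denom=6−1·71/274=1573/274; d'=(-48−1·3335/274)/(1573/274)=-16487/1573
back: M4=-16487/1573
back: M3=3335/274−71/274·-16487/1573=23418/1573
back: M2=73/71−10/71·23418/1573=-1681/1573
back: M1=-31/10−3/10·-1681/1573=-4372/1573
M: M0=0, M1=-4372/1573, M2=-1681/1573, M3=23418/1573, M4=-16487/1573, M5=0
seg 0: a=-2, c=M0/2=0, d=(M1−M0)/(6·2)=-1093/4719, b=Δ0−h0·(2M0+M1)/6=41777/9438
seg 1: a=5, c=M1/2=-2186/1573, d=(M2−M1)/(6·3)=23/242, b=Δ1−h1·(2M1+M2)/6=15545/9438
seg 2: a=0, c=M2/2=-1681/3146, d=(M3−M2)/(6·1)=25099/9438, b=Δ2−h2·(2M2+M3)/6=-19466/4719
seg 3: a=-2, c=M3/2=11709/1573, d=(M4−M3)/(6·1)=-39905/9438, b=Δ3−h3·(2M3+M4)/6=2389/858
seg 4: a=4, c=M4/2=-16487/3146, d=(M5−M4)/(6·2)=16487/18876, b=Δ4−h4·(2M4+M5)/6=23536/4719
t_q=11/4 → seg 1, τ=3/4; S=5+15545/9438·τ+-2186/1573·τ²+23/242·τ³=1106121/201344

  seg 0: a=-2 b=41777/9438 c=0 d=-1093/4719
  seg 1: a=5 b=15545/9438 c=-2186/1573 d=23/242
  seg 2: a=0 b=-19466/4719 c=-1681/3146 d=25099/9438
  seg 3: a=-2 b=2389/858 c=11709/1573 d=-39905/9438
  seg 4: a=4 b=23536/4719 c=-16487/3146 d=16487/18876
S(11/4) = 1106121/201344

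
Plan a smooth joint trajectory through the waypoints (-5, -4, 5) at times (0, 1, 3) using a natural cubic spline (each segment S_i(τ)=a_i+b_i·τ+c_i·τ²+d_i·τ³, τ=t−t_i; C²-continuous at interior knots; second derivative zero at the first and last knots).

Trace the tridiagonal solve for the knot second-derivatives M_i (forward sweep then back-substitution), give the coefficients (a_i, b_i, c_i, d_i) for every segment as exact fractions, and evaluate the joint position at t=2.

Δ: Δ0=1, Δ1=9/2
row 1: diag=6, rhs=21; c'=1/3, d'=7/2
back: M1=7/2
M: M0=0, M1=7/2, M2=0
seg 0: a=-5, c=M0/2=0, d=(M1−M0)/(6·1)=7/12, b=Δ0−h0·(2M0+M1)/6=5/12
seg 1: a=-4, c=M1/2=7/4, d=(M2−M1)/(6·2)=-7/24, b=Δ1−h1·(2M1+M2)/6=13/6
t_q=2 → seg 1, τ=1; S=-4+13/6·τ+7/4·τ²+-7/24·τ³=-3/8

  seg 0: a=-5 b=5/12 c=0 d=7/12
  seg 1: a=-4 b=13/6 c=7/4 d=-7/24
S(2) = -3/8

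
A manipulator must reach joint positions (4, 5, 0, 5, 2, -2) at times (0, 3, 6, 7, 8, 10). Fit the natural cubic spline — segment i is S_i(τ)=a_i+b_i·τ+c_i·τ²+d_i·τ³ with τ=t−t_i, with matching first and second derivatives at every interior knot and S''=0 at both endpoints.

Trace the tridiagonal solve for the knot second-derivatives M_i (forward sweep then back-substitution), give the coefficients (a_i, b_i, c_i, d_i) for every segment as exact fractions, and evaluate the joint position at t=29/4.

  seg 0: a=4 b=3532/1929 c=0 d=-107/643
  seg 1: a=5 b=-5135/1929 c=-963/643 d=3529/5787
  seg 2: a=0 b=9292/1929 c=2566/643 d=-7345/1929
  seg 3: a=5 b=2653/1929 c=-4779/643 d=5897/1929
  seg 4: a=2 b=-8330/1929 c=1118/643 d=-559/1929
S(29/4) = 202759/41152

Δ: Δ0=1/3, Δ1=-5/3, Δ2=5, Δ3=-3, Δ4=-2
row 1: diag=12, rhs=-12; c'=1/4, d'=-1
row 2: denom=8−3·1/4=29/4; d'=(40−3·-1)/(29/4)=172/29
row 3: denom=4−1·4/29=112/29; d'=(-48−1·172/29)/(112/29)=-391/28
row 4: denom=6−1·29/112=643/112; d'=(6−1·-391/28)/(643/112)=2236/643
back: M4=2236/643
back: M3=-391/28−29/112·2236/643=-9558/643
back: M2=172/29−4/29·-9558/643=5132/643
back: M1=-1−1/4·5132/643=-1926/643
M: M0=0, M1=-1926/643, M2=5132/643, M3=-9558/643, M4=2236/643, M5=0
seg 0: a=4, c=M0/2=0, d=(M1−M0)/(6·3)=-107/643, b=Δ0−h0·(2M0+M1)/6=3532/1929
seg 1: a=5, c=M1/2=-963/643, d=(M2−M1)/(6·3)=3529/5787, b=Δ1−h1·(2M1+M2)/6=-5135/1929
seg 2: a=0, c=M2/2=2566/643, d=(M3−M2)/(6·1)=-7345/1929, b=Δ2−h2·(2M2+M3)/6=9292/1929
seg 3: a=5, c=M3/2=-4779/643, d=(M4−M3)/(6·1)=5897/1929, b=Δ3−h3·(2M3+M4)/6=2653/1929
seg 4: a=2, c=M4/2=1118/643, d=(M5−M4)/(6·2)=-559/1929, b=Δ4−h4·(2M4+M5)/6=-8330/1929
t_q=29/4 → seg 3, τ=1/4; S=5+2653/1929·τ+-4779/643·τ²+5897/1929·τ³=202759/41152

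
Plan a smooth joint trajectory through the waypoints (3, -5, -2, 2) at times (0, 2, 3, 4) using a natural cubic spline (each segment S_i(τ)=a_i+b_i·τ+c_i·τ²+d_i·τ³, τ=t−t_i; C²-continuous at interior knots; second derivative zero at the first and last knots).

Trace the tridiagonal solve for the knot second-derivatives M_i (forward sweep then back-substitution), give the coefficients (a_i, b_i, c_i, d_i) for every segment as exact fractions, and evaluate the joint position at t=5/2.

  seg 0: a=3 b=-146/23 c=0 d=27/46
  seg 1: a=-5 b=16/23 c=81/23 d=-28/23
  seg 2: a=-2 b=94/23 c=-3/23 d=1/23
S(5/2) = -361/92

Δ: Δ0=-4, Δ1=3, Δ2=4
row 1: diag=6, rhs=42; c'=1/6, d'=7
row 2: denom=4−1·1/6=23/6; d'=(6−1·7)/(23/6)=-6/23
back: M2=-6/23
back: M1=7−1/6·-6/23=162/23
M: M0=0, M1=162/23, M2=-6/23, M3=0
seg 0: a=3, c=M0/2=0, d=(M1−M0)/(6·2)=27/46, b=Δ0−h0·(2M0+M1)/6=-146/23
seg 1: a=-5, c=M1/2=81/23, d=(M2−M1)/(6·1)=-28/23, b=Δ1−h1·(2M1+M2)/6=16/23
seg 2: a=-2, c=M2/2=-3/23, d=(M3−M2)/(6·1)=1/23, b=Δ2−h2·(2M2+M3)/6=94/23
t_q=5/2 → seg 1, τ=1/2; S=-5+16/23·τ+81/23·τ²+-28/23·τ³=-361/92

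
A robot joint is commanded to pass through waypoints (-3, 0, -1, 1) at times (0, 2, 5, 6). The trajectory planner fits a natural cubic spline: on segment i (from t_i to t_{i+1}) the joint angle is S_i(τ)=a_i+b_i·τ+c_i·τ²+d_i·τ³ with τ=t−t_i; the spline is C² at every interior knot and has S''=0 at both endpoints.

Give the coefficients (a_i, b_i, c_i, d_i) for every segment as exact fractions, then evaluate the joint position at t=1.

  seg 0: a=-3 b=899/426 c=0 d=-65/426
  seg 1: a=0 b=119/426 c=-65/71 d=101/426
  seg 2: a=-1 b=253/213 c=173/142 d=-173/426
S(1) = -74/71

Δ: Δ0=3/2, Δ1=-1/3, Δ2=2
row 1: diag=10, rhs=-11; c'=3/10, d'=-11/10
row 2: denom=8−3·3/10=71/10; d'=(14−3·-11/10)/(71/10)=173/71
back: M2=173/71
back: M1=-11/10−3/10·173/71=-130/71
M: M0=0, M1=-130/71, M2=173/71, M3=0
seg 0: a=-3, c=M0/2=0, d=(M1−M0)/(6·2)=-65/426, b=Δ0−h0·(2M0+M1)/6=899/426
seg 1: a=0, c=M1/2=-65/71, d=(M2−M1)/(6·3)=101/426, b=Δ1−h1·(2M1+M2)/6=119/426
seg 2: a=-1, c=M2/2=173/142, d=(M3−M2)/(6·1)=-173/426, b=Δ2−h2·(2M2+M3)/6=253/213
t_q=1 → seg 0, τ=1; S=-3+899/426·τ+0·τ²+-65/426·τ³=-74/71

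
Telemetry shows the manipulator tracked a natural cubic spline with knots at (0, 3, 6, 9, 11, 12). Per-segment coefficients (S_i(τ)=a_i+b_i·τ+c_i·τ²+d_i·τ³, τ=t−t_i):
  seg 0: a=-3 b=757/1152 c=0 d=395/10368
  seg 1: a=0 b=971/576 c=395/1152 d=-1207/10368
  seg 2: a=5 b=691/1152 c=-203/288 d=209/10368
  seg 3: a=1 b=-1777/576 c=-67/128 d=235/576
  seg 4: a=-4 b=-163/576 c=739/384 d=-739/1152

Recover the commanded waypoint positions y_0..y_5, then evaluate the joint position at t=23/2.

y_0 = S_0(0) = a_0 = -3
y_1 = S_1(0) = a_1 = 0
y_2 = S_2(0) = a_2 = 5
y_3 = S_3(0) = a_3 = 1
y_4 = S_4(0) = a_4 = -4
y_5 = S_4(1) = -3
t_q=23/2 is in segment 4 (τ=1/2); S_4(τ)=-11491/3072

y_0=-3 y_1=0 y_2=5 y_3=1 y_4=-4 y_5=-3
S(23/2) = -11491/3072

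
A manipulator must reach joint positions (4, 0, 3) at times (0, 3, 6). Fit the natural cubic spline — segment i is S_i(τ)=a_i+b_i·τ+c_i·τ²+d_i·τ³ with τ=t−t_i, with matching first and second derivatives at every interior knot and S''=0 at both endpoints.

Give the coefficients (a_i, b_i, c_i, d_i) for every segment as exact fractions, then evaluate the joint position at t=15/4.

  seg 0: a=4 b=-23/12 c=0 d=7/108
  seg 1: a=0 b=-1/6 c=7/12 d=-7/108
S(15/4) = 45/256

Δ: Δ0=-4/3, Δ1=1
row 1: diag=12, rhs=14; c'=1/4, d'=7/6
back: M1=7/6
M: M0=0, M1=7/6, M2=0
seg 0: a=4, c=M0/2=0, d=(M1−M0)/(6·3)=7/108, b=Δ0−h0·(2M0+M1)/6=-23/12
seg 1: a=0, c=M1/2=7/12, d=(M2−M1)/(6·3)=-7/108, b=Δ1−h1·(2M1+M2)/6=-1/6
t_q=15/4 → seg 1, τ=3/4; S=0+-1/6·τ+7/12·τ²+-7/108·τ³=45/256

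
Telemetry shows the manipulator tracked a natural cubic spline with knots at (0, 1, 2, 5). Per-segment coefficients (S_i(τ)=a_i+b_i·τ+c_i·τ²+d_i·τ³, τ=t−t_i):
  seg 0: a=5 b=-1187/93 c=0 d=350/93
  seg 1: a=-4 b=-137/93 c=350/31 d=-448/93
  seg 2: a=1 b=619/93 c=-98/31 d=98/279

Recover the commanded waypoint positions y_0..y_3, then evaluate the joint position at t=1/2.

y_0 = S_0(0) = a_0 = 5
y_1 = S_1(0) = a_1 = -4
y_2 = S_2(0) = a_2 = 1
y_3 = S_2(3) = 2
t_q=1/2 is in segment 0 (τ=1/2); S_0(τ)=-113/124

y_0=5 y_1=-4 y_2=1 y_3=2
S(1/2) = -113/124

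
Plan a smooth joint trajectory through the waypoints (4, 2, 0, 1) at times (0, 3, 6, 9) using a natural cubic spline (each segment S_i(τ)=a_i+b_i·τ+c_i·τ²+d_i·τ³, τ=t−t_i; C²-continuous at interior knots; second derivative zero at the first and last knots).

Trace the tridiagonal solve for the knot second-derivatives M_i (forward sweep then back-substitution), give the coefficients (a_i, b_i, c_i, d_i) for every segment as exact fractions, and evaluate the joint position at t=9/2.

  seg 0: a=4 b=-3/5 c=0 d=-1/135
  seg 1: a=2 b=-4/5 c=-1/15 d=1/27
  seg 2: a=0 b=-1/5 c=4/15 d=-4/135
S(9/2) = 31/40

Δ: Δ0=-2/3, Δ1=-2/3, Δ2=1/3
row 1: diag=12, rhs=0; c'=1/4, d'=0
row 2: denom=12−3·1/4=45/4; d'=(6−3·0)/(45/4)=8/15
back: M2=8/15
back: M1=0−1/4·8/15=-2/15
M: M0=0, M1=-2/15, M2=8/15, M3=0
seg 0: a=4, c=M0/2=0, d=(M1−M0)/(6·3)=-1/135, b=Δ0−h0·(2M0+M1)/6=-3/5
seg 1: a=2, c=M1/2=-1/15, d=(M2−M1)/(6·3)=1/27, b=Δ1−h1·(2M1+M2)/6=-4/5
seg 2: a=0, c=M2/2=4/15, d=(M3−M2)/(6·3)=-4/135, b=Δ2−h2·(2M2+M3)/6=-1/5
t_q=9/2 → seg 1, τ=3/2; S=2+-4/5·τ+-1/15·τ²+1/27·τ³=31/40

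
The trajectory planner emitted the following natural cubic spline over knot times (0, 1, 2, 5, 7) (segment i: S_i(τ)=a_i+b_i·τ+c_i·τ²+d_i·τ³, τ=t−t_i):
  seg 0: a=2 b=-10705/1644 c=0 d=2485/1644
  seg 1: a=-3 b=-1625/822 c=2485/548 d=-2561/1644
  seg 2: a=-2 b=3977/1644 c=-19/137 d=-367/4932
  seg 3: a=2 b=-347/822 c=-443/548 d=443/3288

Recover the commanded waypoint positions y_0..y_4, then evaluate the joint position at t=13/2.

y_0=2 y_1=-3 y_2=-2 y_3=2 y_4=-1
S(13/2) = 23/8768

y_0 = S_0(0) = a_0 = 2
y_1 = S_1(0) = a_1 = -3
y_2 = S_2(0) = a_2 = -2
y_3 = S_3(0) = a_3 = 2
y_4 = S_3(2) = -1
t_q=13/2 is in segment 3 (τ=3/2); S_3(τ)=23/8768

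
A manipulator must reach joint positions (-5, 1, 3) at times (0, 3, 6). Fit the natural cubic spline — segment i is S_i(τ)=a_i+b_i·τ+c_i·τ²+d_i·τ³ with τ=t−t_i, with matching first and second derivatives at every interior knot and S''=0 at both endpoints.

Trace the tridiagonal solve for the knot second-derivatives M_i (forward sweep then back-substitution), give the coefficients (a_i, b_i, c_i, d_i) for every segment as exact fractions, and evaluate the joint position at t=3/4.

Δ: Δ0=2, Δ1=2/3
row 1: diag=12, rhs=-8; c'=1/4, d'=-2/3
back: M1=-2/3
M: M0=0, M1=-2/3, M2=0
seg 0: a=-5, c=M0/2=0, d=(M1−M0)/(6·3)=-1/27, b=Δ0−h0·(2M0+M1)/6=7/3
seg 1: a=1, c=M1/2=-1/3, d=(M2−M1)/(6·3)=1/27, b=Δ1−h1·(2M1+M2)/6=4/3
t_q=3/4 → seg 0, τ=3/4; S=-5+7/3·τ+0·τ²+-1/27·τ³=-209/64

  seg 0: a=-5 b=7/3 c=0 d=-1/27
  seg 1: a=1 b=4/3 c=-1/3 d=1/27
S(3/4) = -209/64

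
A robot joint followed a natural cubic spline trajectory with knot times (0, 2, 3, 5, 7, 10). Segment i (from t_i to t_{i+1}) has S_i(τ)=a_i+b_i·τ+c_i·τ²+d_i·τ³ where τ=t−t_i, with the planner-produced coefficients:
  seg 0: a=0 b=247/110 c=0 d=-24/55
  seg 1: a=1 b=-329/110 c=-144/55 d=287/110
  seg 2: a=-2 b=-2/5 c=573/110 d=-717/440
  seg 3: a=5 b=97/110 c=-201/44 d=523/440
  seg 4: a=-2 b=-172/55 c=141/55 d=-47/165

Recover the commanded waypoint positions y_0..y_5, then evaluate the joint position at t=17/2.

y_0 = S_0(0) = a_0 = 0
y_1 = S_1(0) = a_1 = 1
y_2 = S_2(0) = a_2 = -2
y_3 = S_3(0) = a_3 = 5
y_4 = S_4(0) = a_4 = -2
y_5 = S_4(3) = 4
t_q=17/2 is in segment 4 (τ=3/2); S_4(τ)=-829/440

y_0=0 y_1=1 y_2=-2 y_3=5 y_4=-2 y_5=4
S(17/2) = -829/440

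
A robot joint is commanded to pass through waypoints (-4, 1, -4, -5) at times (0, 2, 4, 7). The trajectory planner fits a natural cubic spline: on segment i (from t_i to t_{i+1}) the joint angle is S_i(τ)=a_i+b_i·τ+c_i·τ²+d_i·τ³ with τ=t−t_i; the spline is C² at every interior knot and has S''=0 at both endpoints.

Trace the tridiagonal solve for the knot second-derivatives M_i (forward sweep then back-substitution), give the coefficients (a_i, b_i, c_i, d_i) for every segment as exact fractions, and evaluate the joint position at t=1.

Δ: Δ0=5/2, Δ1=-5/2, Δ2=-1/3
row 1: diag=8, rhs=-30; c'=1/4, d'=-15/4
row 2: denom=10−2·1/4=19/2; d'=(13−2·-15/4)/(19/2)=41/19
back: M2=41/19
back: M1=-15/4−1/4·41/19=-163/38
M: M0=0, M1=-163/38, M2=41/19, M3=0
seg 0: a=-4, c=M0/2=0, d=(M1−M0)/(6·2)=-163/456, b=Δ0−h0·(2M0+M1)/6=224/57
seg 1: a=1, c=M1/2=-163/76, d=(M2−M1)/(6·2)=245/456, b=Δ1−h1·(2M1+M2)/6=-41/114
seg 2: a=-4, c=M2/2=41/38, d=(M3−M2)/(6·3)=-41/342, b=Δ2−h2·(2M2+M3)/6=-142/57
t_q=1 → seg 0, τ=1; S=-4+224/57·τ+0·τ²+-163/456·τ³=-65/152

  seg 0: a=-4 b=224/57 c=0 d=-163/456
  seg 1: a=1 b=-41/114 c=-163/76 d=245/456
  seg 2: a=-4 b=-142/57 c=41/38 d=-41/342
S(1) = -65/152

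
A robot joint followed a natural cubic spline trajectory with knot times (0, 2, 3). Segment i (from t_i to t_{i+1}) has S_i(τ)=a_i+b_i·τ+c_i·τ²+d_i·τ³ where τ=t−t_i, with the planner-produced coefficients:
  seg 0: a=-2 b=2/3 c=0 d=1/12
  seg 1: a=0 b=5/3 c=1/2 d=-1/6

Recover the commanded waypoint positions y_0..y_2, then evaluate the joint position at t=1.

y_0 = S_0(0) = a_0 = -2
y_1 = S_1(0) = a_1 = 0
y_2 = S_1(1) = 2
t_q=1 is in segment 0 (τ=1); S_0(τ)=-5/4

y_0=-2 y_1=0 y_2=2
S(1) = -5/4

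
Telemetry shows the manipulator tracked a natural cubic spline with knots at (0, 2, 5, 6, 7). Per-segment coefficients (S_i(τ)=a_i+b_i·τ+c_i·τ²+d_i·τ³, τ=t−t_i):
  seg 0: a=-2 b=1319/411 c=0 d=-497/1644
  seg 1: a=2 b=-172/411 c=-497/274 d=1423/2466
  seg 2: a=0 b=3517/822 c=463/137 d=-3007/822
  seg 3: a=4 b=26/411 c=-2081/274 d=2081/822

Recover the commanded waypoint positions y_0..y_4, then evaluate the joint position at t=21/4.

y_0 = S_0(0) = a_0 = -2
y_1 = S_1(0) = a_1 = 2
y_2 = S_2(0) = a_2 = 0
y_3 = S_3(0) = a_3 = 4
y_4 = S_3(1) = -1
t_q=21/4 is in segment 2 (τ=1/4); S_2(τ)=21459/17536

y_0=-2 y_1=2 y_2=0 y_3=4 y_4=-1
S(21/4) = 21459/17536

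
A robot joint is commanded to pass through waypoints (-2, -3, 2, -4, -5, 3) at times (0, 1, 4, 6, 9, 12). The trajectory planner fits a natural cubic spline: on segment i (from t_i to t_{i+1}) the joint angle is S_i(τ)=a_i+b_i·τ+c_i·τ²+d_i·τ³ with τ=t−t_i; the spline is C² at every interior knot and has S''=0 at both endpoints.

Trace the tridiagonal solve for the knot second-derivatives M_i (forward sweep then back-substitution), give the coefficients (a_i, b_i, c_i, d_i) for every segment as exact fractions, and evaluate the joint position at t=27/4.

  seg 0: a=-2 b=-4007/2499 c=0 d=1508/2499
  seg 1: a=-3 b=517/2499 c=1508/833 d=-3308/7497
  seg 2: a=2 b=-2111/2499 c=-1800/833 d=2707/4998
  seg 3: a=-4 b=-1067/357 c=907/833 d=-509/7497
  seg 4: a=-5 b=4276/2499 c=398/833 d=-398/7497
S(27/4) = -301627/53312

Δ: Δ0=-1, Δ1=5/3, Δ2=-3, Δ3=-1/3, Δ4=8/3
row 1: diag=8, rhs=16; c'=3/8, d'=2
row 2: denom=10−3·3/8=71/8; d'=(-28−3·2)/(71/8)=-272/71
row 3: denom=10−2·16/71=678/71; d'=(16−2·-272/71)/(678/71)=280/113
row 4: denom=12−3·71/226=2499/226; d'=(18−3·280/113)/(2499/226)=796/833
back: M4=796/833
back: M3=280/113−71/226·796/833=1814/833
back: M2=-272/71−16/71·1814/833=-3600/833
back: M1=2−3/8·-3600/833=3016/833
M: M0=0, M1=3016/833, M2=-3600/833, M3=1814/833, M4=796/833, M5=0
seg 0: a=-2, c=M0/2=0, d=(M1−M0)/(6·1)=1508/2499, b=Δ0−h0·(2M0+M1)/6=-4007/2499
seg 1: a=-3, c=M1/2=1508/833, d=(M2−M1)/(6·3)=-3308/7497, b=Δ1−h1·(2M1+M2)/6=517/2499
seg 2: a=2, c=M2/2=-1800/833, d=(M3−M2)/(6·2)=2707/4998, b=Δ2−h2·(2M2+M3)/6=-2111/2499
seg 3: a=-4, c=M3/2=907/833, d=(M4−M3)/(6·3)=-509/7497, b=Δ3−h3·(2M3+M4)/6=-1067/357
seg 4: a=-5, c=M4/2=398/833, d=(M5−M4)/(6·3)=-398/7497, b=Δ4−h4·(2M4+M5)/6=4276/2499
t_q=27/4 → seg 3, τ=3/4; S=-4+-1067/357·τ+907/833·τ²+-509/7497·τ³=-301627/53312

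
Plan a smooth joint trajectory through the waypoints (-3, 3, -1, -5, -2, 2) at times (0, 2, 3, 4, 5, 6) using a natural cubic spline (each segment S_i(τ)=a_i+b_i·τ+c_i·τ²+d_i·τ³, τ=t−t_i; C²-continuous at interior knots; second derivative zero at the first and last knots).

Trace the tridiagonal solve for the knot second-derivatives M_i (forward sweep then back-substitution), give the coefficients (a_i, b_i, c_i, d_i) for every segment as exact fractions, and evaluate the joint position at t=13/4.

Δ: Δ0=3, Δ1=-4, Δ2=-4, Δ3=3, Δ4=4
row 1: diag=6, rhs=-42; c'=1/6, d'=-7
row 2: denom=4−1·1/6=23/6; d'=(0−1·-7)/(23/6)=42/23
row 3: denom=4−1·6/23=86/23; d'=(42−1·42/23)/(86/23)=462/43
row 4: denom=4−1·23/86=321/86; d'=(6−1·462/43)/(321/86)=-136/107
back: M4=-136/107
back: M3=462/43−23/86·-136/107=1186/107
back: M2=42/23−6/23·1186/107=-114/107
back: M1=-7−1/6·-114/107=-730/107
M: M0=0, M1=-730/107, M2=-114/107, M3=1186/107, M4=-136/107, M5=0
seg 0: a=-3, c=M0/2=0, d=(M1−M0)/(6·2)=-365/642, b=Δ0−h0·(2M0+M1)/6=1693/321
seg 1: a=3, c=M1/2=-365/107, d=(M2−M1)/(6·1)=308/321, b=Δ1−h1·(2M1+M2)/6=-497/321
seg 2: a=-1, c=M2/2=-57/107, d=(M3−M2)/(6·1)=650/321, b=Δ2−h2·(2M2+M3)/6=-1763/321
seg 3: a=-5, c=M3/2=593/107, d=(M4−M3)/(6·1)=-661/321, b=Δ3−h3·(2M3+M4)/6=-155/321
seg 4: a=-2, c=M4/2=-68/107, d=(M5−M4)/(6·1)=68/321, b=Δ4−h4·(2M4+M5)/6=1420/321
t_q=13/4 → seg 2, τ=1/4; S=-1+-1763/321·τ+-57/107·τ²+650/321·τ³=-8131/3424

  seg 0: a=-3 b=1693/321 c=0 d=-365/642
  seg 1: a=3 b=-497/321 c=-365/107 d=308/321
  seg 2: a=-1 b=-1763/321 c=-57/107 d=650/321
  seg 3: a=-5 b=-155/321 c=593/107 d=-661/321
  seg 4: a=-2 b=1420/321 c=-68/107 d=68/321
S(13/4) = -8131/3424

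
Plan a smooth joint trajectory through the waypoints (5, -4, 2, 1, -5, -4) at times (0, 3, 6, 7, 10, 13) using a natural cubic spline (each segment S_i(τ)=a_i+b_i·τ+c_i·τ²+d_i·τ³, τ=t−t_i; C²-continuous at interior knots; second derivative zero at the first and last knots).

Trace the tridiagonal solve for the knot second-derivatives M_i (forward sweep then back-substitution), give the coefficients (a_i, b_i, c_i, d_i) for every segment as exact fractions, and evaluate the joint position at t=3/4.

  seg 0: a=5 b=-3857/825 c=0 d=1382/7425
  seg 1: a=-4 b=289/825 c=1382/825 d=-557/1485
  seg 2: a=2 b=226/825 c=-1403/825 d=32/75
  seg 3: a=1 b=-508/275 c=-347/825 d=61/495
  seg 4: a=-5 b=-287/275 c=568/825 d=-568/7425
S(3/4) = 2767/1760

Δ: Δ0=-3, Δ1=2, Δ2=-1, Δ3=-2, Δ4=1/3
row 1: diag=12, rhs=30; c'=1/4, d'=5/2
row 2: denom=8−3·1/4=29/4; d'=(-18−3·5/2)/(29/4)=-102/29
row 3: denom=8−1·4/29=228/29; d'=(-6−1·-102/29)/(228/29)=-6/19
row 4: denom=12−3·29/76=825/76; d'=(14−3·-6/19)/(825/76)=1136/825
back: M4=1136/825
back: M3=-6/19−29/76·1136/825=-694/825
back: M2=-102/29−4/29·-694/825=-2806/825
back: M1=5/2−1/4·-2806/825=2764/825
M: M0=0, M1=2764/825, M2=-2806/825, M3=-694/825, M4=1136/825, M5=0
seg 0: a=5, c=M0/2=0, d=(M1−M0)/(6·3)=1382/7425, b=Δ0−h0·(2M0+M1)/6=-3857/825
seg 1: a=-4, c=M1/2=1382/825, d=(M2−M1)/(6·3)=-557/1485, b=Δ1−h1·(2M1+M2)/6=289/825
seg 2: a=2, c=M2/2=-1403/825, d=(M3−M2)/(6·1)=32/75, b=Δ2−h2·(2M2+M3)/6=226/825
seg 3: a=1, c=M3/2=-347/825, d=(M4−M3)/(6·3)=61/495, b=Δ3−h3·(2M3+M4)/6=-508/275
seg 4: a=-5, c=M4/2=568/825, d=(M5−M4)/(6·3)=-568/7425, b=Δ4−h4·(2M4+M5)/6=-287/275
t_q=3/4 → seg 0, τ=3/4; S=5+-3857/825·τ+0·τ²+1382/7425·τ³=2767/1760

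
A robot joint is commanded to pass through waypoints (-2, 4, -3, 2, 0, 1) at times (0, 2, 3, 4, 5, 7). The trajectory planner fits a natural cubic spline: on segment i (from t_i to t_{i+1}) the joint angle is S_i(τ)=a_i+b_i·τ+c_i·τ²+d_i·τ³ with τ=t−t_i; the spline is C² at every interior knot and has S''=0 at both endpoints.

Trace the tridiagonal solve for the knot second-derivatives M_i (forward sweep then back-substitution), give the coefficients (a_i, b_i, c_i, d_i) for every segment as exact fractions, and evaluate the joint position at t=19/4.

Δ: Δ0=3, Δ1=-7, Δ2=5, Δ3=-2, Δ4=1/2
row 1: diag=6, rhs=-60; c'=1/6, d'=-10
row 2: denom=4−1·1/6=23/6; d'=(72−1·-10)/(23/6)=492/23
row 3: denom=4−1·6/23=86/23; d'=(-42−1·492/23)/(86/23)=-729/43
row 4: denom=6−1·23/86=493/86; d'=(15−1·-729/43)/(493/86)=2748/493
back: M4=2748/493
back: M3=-729/43−23/86·2748/493=-9093/493
back: M2=492/23−6/23·-9093/493=12918/493
back: M1=-10−1/6·12918/493=-7083/493
M: M0=0, M1=-7083/493, M2=12918/493, M3=-9093/493, M4=2748/493, M5=0
seg 0: a=-2, c=M0/2=0, d=(M1−M0)/(6·2)=-2361/1972, b=Δ0−h0·(2M0+M1)/6=3840/493
seg 1: a=4, c=M1/2=-7083/986, d=(M2−M1)/(6·1)=6667/986, b=Δ1−h1·(2M1+M2)/6=-3243/493
seg 2: a=-3, c=M2/2=6459/493, d=(M3−M2)/(6·1)=-253/34, b=Δ2−h2·(2M2+M3)/6=-651/986
seg 3: a=2, c=M3/2=-9093/986, d=(M4−M3)/(6·1)=3947/986, b=Δ3−h3·(2M3+M4)/6=1587/493
seg 4: a=0, c=M4/2=1374/493, d=(M5−M4)/(6·2)=-229/493, b=Δ4−h4·(2M4+M5)/6=-3171/986
t_q=19/4 → seg 3, τ=3/4; S=2+1587/493·τ+-9093/986·τ²+3947/986·τ³=57781/63104

  seg 0: a=-2 b=3840/493 c=0 d=-2361/1972
  seg 1: a=4 b=-3243/493 c=-7083/986 d=6667/986
  seg 2: a=-3 b=-651/986 c=6459/493 d=-253/34
  seg 3: a=2 b=1587/493 c=-9093/986 d=3947/986
  seg 4: a=0 b=-3171/986 c=1374/493 d=-229/493
S(19/4) = 57781/63104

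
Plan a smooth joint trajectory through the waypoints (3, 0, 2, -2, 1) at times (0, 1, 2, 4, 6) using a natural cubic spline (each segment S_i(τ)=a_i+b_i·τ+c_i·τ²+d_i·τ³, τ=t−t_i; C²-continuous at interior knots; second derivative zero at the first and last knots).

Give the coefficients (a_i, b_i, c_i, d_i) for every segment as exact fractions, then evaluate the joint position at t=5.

Δ: Δ0=-3, Δ1=2, Δ2=-2, Δ3=3/2
row 1: diag=4, rhs=30; c'=1/4, d'=15/2
row 2: denom=6−1·1/4=23/4; d'=(-24−1·15/2)/(23/4)=-126/23
row 3: denom=8−2·8/23=168/23; d'=(21−2·-126/23)/(168/23)=35/8
back: M3=35/8
back: M2=-126/23−8/23·35/8=-7
back: M1=15/2−1/4·-7=37/4
M: M0=0, M1=37/4, M2=-7, M3=35/8, M4=0
seg 0: a=3, c=M0/2=0, d=(M1−M0)/(6·1)=37/24, b=Δ0−h0·(2M0+M1)/6=-109/24
seg 1: a=0, c=M1/2=37/8, d=(M2−M1)/(6·1)=-65/24, b=Δ1−h1·(2M1+M2)/6=1/12
seg 2: a=2, c=M2/2=-7/2, d=(M3−M2)/(6·2)=91/96, b=Δ2−h2·(2M2+M3)/6=29/24
seg 3: a=-2, c=M3/2=35/16, d=(M4−M3)/(6·2)=-35/96, b=Δ3−h3·(2M3+M4)/6=-17/12
t_q=5 → seg 3, τ=1; S=-2+-17/12·τ+35/16·τ²+-35/96·τ³=-51/32

  seg 0: a=3 b=-109/24 c=0 d=37/24
  seg 1: a=0 b=1/12 c=37/8 d=-65/24
  seg 2: a=2 b=29/24 c=-7/2 d=91/96
  seg 3: a=-2 b=-17/12 c=35/16 d=-35/96
S(5) = -51/32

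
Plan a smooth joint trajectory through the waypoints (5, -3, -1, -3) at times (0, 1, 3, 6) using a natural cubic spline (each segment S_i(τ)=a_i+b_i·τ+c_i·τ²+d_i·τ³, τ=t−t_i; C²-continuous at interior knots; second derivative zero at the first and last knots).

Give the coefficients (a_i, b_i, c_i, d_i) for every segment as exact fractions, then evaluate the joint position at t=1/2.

Δ: Δ0=-8, Δ1=1, Δ2=-2/3
row 1: diag=6, rhs=54; c'=1/3, d'=9
row 2: denom=10−2·1/3=28/3; d'=(-10−2·9)/(28/3)=-3
back: M2=-3
back: M1=9−1/3·-3=10
M: M0=0, M1=10, M2=-3, M3=0
seg 0: a=5, c=M0/2=0, d=(M1−M0)/(6·1)=5/3, b=Δ0−h0·(2M0+M1)/6=-29/3
seg 1: a=-3, c=M1/2=5, d=(M2−M1)/(6·2)=-13/12, b=Δ1−h1·(2M1+M2)/6=-14/3
seg 2: a=-1, c=M2/2=-3/2, d=(M3−M2)/(6·3)=1/6, b=Δ2−h2·(2M2+M3)/6=7/3
t_q=1/2 → seg 0, τ=1/2; S=5+-29/3·τ+0·τ²+5/3·τ³=3/8

  seg 0: a=5 b=-29/3 c=0 d=5/3
  seg 1: a=-3 b=-14/3 c=5 d=-13/12
  seg 2: a=-1 b=7/3 c=-3/2 d=1/6
S(1/2) = 3/8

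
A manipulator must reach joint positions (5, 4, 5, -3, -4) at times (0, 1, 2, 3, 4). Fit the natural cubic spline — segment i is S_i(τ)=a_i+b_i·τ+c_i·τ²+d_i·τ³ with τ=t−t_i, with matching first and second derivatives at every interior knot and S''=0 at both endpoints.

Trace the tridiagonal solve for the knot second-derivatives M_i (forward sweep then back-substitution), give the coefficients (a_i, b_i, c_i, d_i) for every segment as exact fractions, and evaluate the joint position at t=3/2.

  seg 0: a=5 b=-129/56 c=0 d=73/56
  seg 1: a=4 b=45/28 c=219/56 d=-253/56
  seg 2: a=5 b=-33/8 c=-135/14 d=323/56
  seg 3: a=-3 b=-171/28 c=429/56 d=-143/56
S(3/2) = 2337/448

Δ: Δ0=-1, Δ1=1, Δ2=-8, Δ3=-1
row 1: diag=4, rhs=12; c'=1/4, d'=3
row 2: denom=4−1·1/4=15/4; d'=(-54−1·3)/(15/4)=-76/5
row 3: denom=4−1·4/15=56/15; d'=(42−1·-76/5)/(56/15)=429/28
back: M3=429/28
back: M2=-76/5−4/15·429/28=-135/7
back: M1=3−1/4·-135/7=219/28
M: M0=0, M1=219/28, M2=-135/7, M3=429/28, M4=0
seg 0: a=5, c=M0/2=0, d=(M1−M0)/(6·1)=73/56, b=Δ0−h0·(2M0+M1)/6=-129/56
seg 1: a=4, c=M1/2=219/56, d=(M2−M1)/(6·1)=-253/56, b=Δ1−h1·(2M1+M2)/6=45/28
seg 2: a=5, c=M2/2=-135/14, d=(M3−M2)/(6·1)=323/56, b=Δ2−h2·(2M2+M3)/6=-33/8
seg 3: a=-3, c=M3/2=429/56, d=(M4−M3)/(6·1)=-143/56, b=Δ3−h3·(2M3+M4)/6=-171/28
t_q=3/2 → seg 1, τ=1/2; S=4+45/28·τ+219/56·τ²+-253/56·τ³=2337/448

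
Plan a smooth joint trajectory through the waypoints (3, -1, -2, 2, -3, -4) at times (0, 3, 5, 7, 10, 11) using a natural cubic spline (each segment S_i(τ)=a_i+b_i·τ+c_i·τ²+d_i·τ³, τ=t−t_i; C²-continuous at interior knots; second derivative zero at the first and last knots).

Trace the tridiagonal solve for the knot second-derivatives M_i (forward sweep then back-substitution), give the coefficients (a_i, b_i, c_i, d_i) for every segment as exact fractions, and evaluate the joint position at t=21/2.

Δ: Δ0=-4/3, Δ1=-1/2, Δ2=2, Δ3=-5/3, Δ4=-1
row 1: diag=10, rhs=5; c'=1/5, d'=1/2
row 2: denom=8−2·1/5=38/5; d'=(15−2·1/2)/(38/5)=35/19
row 3: denom=10−2·5/19=180/19; d'=(-22−2·35/19)/(180/19)=-122/45
row 4: denom=8−3·19/60=141/20; d'=(4−3·-122/45)/(141/20)=728/423
back: M4=728/423
back: M3=-122/45−19/60·728/423=-4132/1269
back: M2=35/19−5/19·-4132/1269=3425/1269
back: M1=1/2−1/5·3425/1269=-101/2538
M: M0=0, M1=-101/2538, M2=3425/1269, M3=-4132/1269, M4=728/423, M5=0
seg 0: a=3, c=M0/2=0, d=(M1−M0)/(6·3)=-101/45684, b=Δ0−h0·(2M0+M1)/6=-6667/5076
seg 1: a=-1, c=M1/2=-101/5076, d=(M2−M1)/(6·2)=2317/10152, b=Δ1−h1·(2M1+M2)/6=-3485/2538
seg 2: a=-2, c=M2/2=3425/2538, d=(M3−M2)/(6·2)=-2519/5076, b=Δ2−h2·(2M2+M3)/6=544/423
seg 3: a=2, c=M3/2=-2066/1269, d=(M4−M3)/(6·3)=3158/11421, b=Δ3−h3·(2M3+M4)/6=925/1269
seg 4: a=-3, c=M4/2=364/423, d=(M5−M4)/(6·1)=-364/1269, b=Δ4−h4·(2M4+M5)/6=-1997/1269
t_q=21/2 → seg 4, τ=1/2; S=-3+-1997/1269·τ+364/423·τ²+-364/1269·τ³=-1526/423

  seg 0: a=3 b=-6667/5076 c=0 d=-101/45684
  seg 1: a=-1 b=-3485/2538 c=-101/5076 d=2317/10152
  seg 2: a=-2 b=544/423 c=3425/2538 d=-2519/5076
  seg 3: a=2 b=925/1269 c=-2066/1269 d=3158/11421
  seg 4: a=-3 b=-1997/1269 c=364/423 d=-364/1269
S(21/2) = -1526/423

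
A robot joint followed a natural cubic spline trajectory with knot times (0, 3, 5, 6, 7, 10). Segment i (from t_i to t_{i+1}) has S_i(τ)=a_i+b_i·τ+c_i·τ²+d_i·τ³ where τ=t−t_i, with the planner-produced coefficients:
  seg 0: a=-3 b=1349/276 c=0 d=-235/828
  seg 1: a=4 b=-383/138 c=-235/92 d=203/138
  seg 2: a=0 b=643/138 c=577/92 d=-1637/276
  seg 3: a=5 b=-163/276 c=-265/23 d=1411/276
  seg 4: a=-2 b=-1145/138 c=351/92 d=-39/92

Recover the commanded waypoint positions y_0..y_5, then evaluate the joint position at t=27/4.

y_0 = S_0(0) = a_0 = -3
y_1 = S_1(0) = a_1 = 4
y_2 = S_2(0) = a_2 = 0
y_3 = S_3(0) = a_3 = 5
y_4 = S_4(0) = a_4 = -2
y_5 = S_4(3) = -4
t_q=27/4 is in segment 3 (τ=3/4); S_3(τ)=1371/5888

y_0=-3 y_1=4 y_2=0 y_3=5 y_4=-2 y_5=-4
S(27/4) = 1371/5888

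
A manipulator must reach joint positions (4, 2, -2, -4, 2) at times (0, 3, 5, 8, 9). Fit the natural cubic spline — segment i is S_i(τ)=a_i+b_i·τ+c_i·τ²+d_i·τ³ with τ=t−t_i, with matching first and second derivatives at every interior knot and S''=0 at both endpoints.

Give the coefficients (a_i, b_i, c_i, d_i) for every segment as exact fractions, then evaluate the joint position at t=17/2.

  seg 0: a=4 b=-112/339 c=0 d=-38/1017
  seg 1: a=2 b=-454/339 c=-38/113 d=1/339
  seg 2: a=-2 b=-898/339 c=-36/113 d=332/1017
  seg 3: a=-4 b=1442/339 c=296/113 d=-296/339
S(17/2) = -150/113

Δ: Δ0=-2/3, Δ1=-2, Δ2=-2/3, Δ3=6
row 1: diag=10, rhs=-8; c'=1/5, d'=-4/5
row 2: denom=10−2·1/5=48/5; d'=(8−2·-4/5)/(48/5)=1
row 3: denom=8−3·5/16=113/16; d'=(40−3·1)/(113/16)=592/113
back: M3=592/113
back: M2=1−5/16·592/113=-72/113
back: M1=-4/5−1/5·-72/113=-76/113
M: M0=0, M1=-76/113, M2=-72/113, M3=592/113, M4=0
seg 0: a=4, c=M0/2=0, d=(M1−M0)/(6·3)=-38/1017, b=Δ0−h0·(2M0+M1)/6=-112/339
seg 1: a=2, c=M1/2=-38/113, d=(M2−M1)/(6·2)=1/339, b=Δ1−h1·(2M1+M2)/6=-454/339
seg 2: a=-2, c=M2/2=-36/113, d=(M3−M2)/(6·3)=332/1017, b=Δ2−h2·(2M2+M3)/6=-898/339
seg 3: a=-4, c=M3/2=296/113, d=(M4−M3)/(6·1)=-296/339, b=Δ3−h3·(2M3+M4)/6=1442/339
t_q=17/2 → seg 3, τ=1/2; S=-4+1442/339·τ+296/113·τ²+-296/339·τ³=-150/113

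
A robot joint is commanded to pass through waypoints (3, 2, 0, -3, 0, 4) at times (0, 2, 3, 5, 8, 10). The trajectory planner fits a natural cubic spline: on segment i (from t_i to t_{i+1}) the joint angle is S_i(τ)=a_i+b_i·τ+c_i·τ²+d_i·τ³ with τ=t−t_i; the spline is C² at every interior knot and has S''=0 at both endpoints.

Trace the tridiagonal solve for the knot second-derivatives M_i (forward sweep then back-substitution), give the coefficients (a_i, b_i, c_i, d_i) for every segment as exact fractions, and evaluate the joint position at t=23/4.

Δ: Δ0=-1/2, Δ1=-2, Δ2=-3/2, Δ3=1, Δ4=2
row 1: diag=6, rhs=-9; c'=1/6, d'=-3/2
row 2: denom=6−1·1/6=35/6; d'=(3−1·-3/2)/(35/6)=27/35
row 3: denom=10−2·12/35=326/35; d'=(15−2·27/35)/(326/35)=471/326
row 4: denom=10−3·105/326=2945/326; d'=(6−3·471/326)/(2945/326)=543/2945
back: M4=543/2945
back: M3=471/326−105/326·543/2945=816/589
back: M2=27/35−12/35·816/589=873/2945
back: M1=-3/2−1/6·873/2945=-4563/2945
M: M0=0, M1=-4563/2945, M2=873/2945, M3=816/589, M4=543/2945, M5=0
seg 0: a=3, c=M0/2=0, d=(M1−M0)/(6·2)=-1521/11780, b=Δ0−h0·(2M0+M1)/6=97/5890
seg 1: a=2, c=M1/2=-4563/5890, d=(M2−M1)/(6·1)=906/2945, b=Δ1−h1·(2M1+M2)/6=-9029/5890
seg 2: a=0, c=M2/2=873/5890, d=(M3−M2)/(6·2)=1069/11780, b=Δ2−h2·(2M2+M3)/6=-12719/5890
seg 3: a=-3, c=M3/2=408/589, d=(M4−M3)/(6·3)=-393/5890, b=Δ3−h3·(2M3+M4)/6=-2813/5890
seg 4: a=0, c=M4/2=543/5890, d=(M5−M4)/(6·2)=-181/11780, b=Δ4−h4·(2M4+M5)/6=5528/2945
t_q=23/4 → seg 3, τ=3/4; S=-3+-2813/5890·τ+408/589·τ²+-393/5890·τ³=-225927/75392

  seg 0: a=3 b=97/5890 c=0 d=-1521/11780
  seg 1: a=2 b=-9029/5890 c=-4563/5890 d=906/2945
  seg 2: a=0 b=-12719/5890 c=873/5890 d=1069/11780
  seg 3: a=-3 b=-2813/5890 c=408/589 d=-393/5890
  seg 4: a=0 b=5528/2945 c=543/5890 d=-181/11780
S(23/4) = -225927/75392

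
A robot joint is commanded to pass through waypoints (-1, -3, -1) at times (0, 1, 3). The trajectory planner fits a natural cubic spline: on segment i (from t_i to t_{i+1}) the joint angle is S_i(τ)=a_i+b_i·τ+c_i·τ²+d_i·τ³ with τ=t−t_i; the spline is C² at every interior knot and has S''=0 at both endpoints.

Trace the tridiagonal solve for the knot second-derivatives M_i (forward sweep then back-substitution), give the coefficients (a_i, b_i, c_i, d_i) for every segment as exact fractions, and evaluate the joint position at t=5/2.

Δ: Δ0=-2, Δ1=1
row 1: diag=6, rhs=18; c'=1/3, d'=3
back: M1=3
M: M0=0, M1=3, M2=0
seg 0: a=-1, c=M0/2=0, d=(M1−M0)/(6·1)=1/2, b=Δ0−h0·(2M0+M1)/6=-5/2
seg 1: a=-3, c=M1/2=3/2, d=(M2−M1)/(6·2)=-1/4, b=Δ1−h1·(2M1+M2)/6=-1
t_q=5/2 → seg 1, τ=3/2; S=-3+-1·τ+3/2·τ²+-1/4·τ³=-63/32

  seg 0: a=-1 b=-5/2 c=0 d=1/2
  seg 1: a=-3 b=-1 c=3/2 d=-1/4
S(5/2) = -63/32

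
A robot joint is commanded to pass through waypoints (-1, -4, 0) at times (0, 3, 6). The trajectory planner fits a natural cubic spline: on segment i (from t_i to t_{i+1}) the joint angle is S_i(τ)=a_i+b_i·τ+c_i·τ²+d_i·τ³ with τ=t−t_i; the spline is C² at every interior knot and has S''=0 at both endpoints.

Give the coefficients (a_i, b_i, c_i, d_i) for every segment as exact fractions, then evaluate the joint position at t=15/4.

  seg 0: a=-1 b=-19/12 c=0 d=7/108
  seg 1: a=-4 b=1/6 c=7/12 d=-7/108
S(15/4) = -915/256

Δ: Δ0=-1, Δ1=4/3
row 1: diag=12, rhs=14; c'=1/4, d'=7/6
back: M1=7/6
M: M0=0, M1=7/6, M2=0
seg 0: a=-1, c=M0/2=0, d=(M1−M0)/(6·3)=7/108, b=Δ0−h0·(2M0+M1)/6=-19/12
seg 1: a=-4, c=M1/2=7/12, d=(M2−M1)/(6·3)=-7/108, b=Δ1−h1·(2M1+M2)/6=1/6
t_q=15/4 → seg 1, τ=3/4; S=-4+1/6·τ+7/12·τ²+-7/108·τ³=-915/256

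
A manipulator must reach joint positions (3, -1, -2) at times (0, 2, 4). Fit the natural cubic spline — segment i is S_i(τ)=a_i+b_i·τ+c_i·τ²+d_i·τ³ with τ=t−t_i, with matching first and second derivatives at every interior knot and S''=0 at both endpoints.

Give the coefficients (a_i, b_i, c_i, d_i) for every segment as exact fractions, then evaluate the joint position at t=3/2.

  seg 0: a=3 b=-19/8 c=0 d=3/32
  seg 1: a=-1 b=-5/4 c=9/16 d=-3/32
S(3/2) = -63/256

Δ: Δ0=-2, Δ1=-1/2
row 1: diag=8, rhs=9; c'=1/4, d'=9/8
back: M1=9/8
M: M0=0, M1=9/8, M2=0
seg 0: a=3, c=M0/2=0, d=(M1−M0)/(6·2)=3/32, b=Δ0−h0·(2M0+M1)/6=-19/8
seg 1: a=-1, c=M1/2=9/16, d=(M2−M1)/(6·2)=-3/32, b=Δ1−h1·(2M1+M2)/6=-5/4
t_q=3/2 → seg 0, τ=3/2; S=3+-19/8·τ+0·τ²+3/32·τ³=-63/256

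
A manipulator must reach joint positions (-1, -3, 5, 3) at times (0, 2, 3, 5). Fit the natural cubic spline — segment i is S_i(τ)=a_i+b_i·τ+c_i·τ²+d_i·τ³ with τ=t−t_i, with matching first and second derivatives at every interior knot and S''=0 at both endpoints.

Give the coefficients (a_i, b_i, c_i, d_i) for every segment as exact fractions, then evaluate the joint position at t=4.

  seg 0: a=-1 b=-23/5 c=0 d=9/10
  seg 1: a=-3 b=31/5 c=27/5 d=-18/5
  seg 2: a=5 b=31/5 c=-27/5 d=9/10
S(4) = 67/10

Δ: Δ0=-1, Δ1=8, Δ2=-1
row 1: diag=6, rhs=54; c'=1/6, d'=9
row 2: denom=6−1·1/6=35/6; d'=(-54−1·9)/(35/6)=-54/5
back: M2=-54/5
back: M1=9−1/6·-54/5=54/5
M: M0=0, M1=54/5, M2=-54/5, M3=0
seg 0: a=-1, c=M0/2=0, d=(M1−M0)/(6·2)=9/10, b=Δ0−h0·(2M0+M1)/6=-23/5
seg 1: a=-3, c=M1/2=27/5, d=(M2−M1)/(6·1)=-18/5, b=Δ1−h1·(2M1+M2)/6=31/5
seg 2: a=5, c=M2/2=-27/5, d=(M3−M2)/(6·2)=9/10, b=Δ2−h2·(2M2+M3)/6=31/5
t_q=4 → seg 2, τ=1; S=5+31/5·τ+-27/5·τ²+9/10·τ³=67/10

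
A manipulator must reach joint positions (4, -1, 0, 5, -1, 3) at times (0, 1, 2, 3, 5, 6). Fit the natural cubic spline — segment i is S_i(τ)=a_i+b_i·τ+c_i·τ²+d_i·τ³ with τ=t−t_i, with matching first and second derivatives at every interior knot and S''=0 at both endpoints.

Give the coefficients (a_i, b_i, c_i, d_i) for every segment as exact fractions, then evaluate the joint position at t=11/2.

  seg 0: a=4 b=-1411/228 c=0 d=271/228
  seg 1: a=-1 b=-299/114 c=271/76 d=13/228
  seg 2: a=0 b=1067/228 c=71/19 d=-41/12
  seg 3: a=5 b=217/114 c=-495/76 d=463/228
  seg 4: a=-1 b=25/114 c=431/76 d=-431/228
S(11/2) = 177/608

Δ: Δ0=-5, Δ1=1, Δ2=5, Δ3=-3, Δ4=4
row 1: diag=4, rhs=36; c'=1/4, d'=9
row 2: denom=4−1·1/4=15/4; d'=(24−1·9)/(15/4)=4
row 3: denom=6−1·4/15=86/15; d'=(-48−1·4)/(86/15)=-390/43
row 4: denom=6−2·15/43=228/43; d'=(42−2·-390/43)/(228/43)=431/38
back: M4=431/38
back: M3=-390/43−15/43·431/38=-495/38
back: M2=4−4/15·-495/38=142/19
back: M1=9−1/4·142/19=271/38
M: M0=0, M1=271/38, M2=142/19, M3=-495/38, M4=431/38, M5=0
seg 0: a=4, c=M0/2=0, d=(M1−M0)/(6·1)=271/228, b=Δ0−h0·(2M0+M1)/6=-1411/228
seg 1: a=-1, c=M1/2=271/76, d=(M2−M1)/(6·1)=13/228, b=Δ1−h1·(2M1+M2)/6=-299/114
seg 2: a=0, c=M2/2=71/19, d=(M3−M2)/(6·1)=-41/12, b=Δ2−h2·(2M2+M3)/6=1067/228
seg 3: a=5, c=M3/2=-495/76, d=(M4−M3)/(6·2)=463/228, b=Δ3−h3·(2M3+M4)/6=217/114
seg 4: a=-1, c=M4/2=431/76, d=(M5−M4)/(6·1)=-431/228, b=Δ4−h4·(2M4+M5)/6=25/114
t_q=11/2 → seg 4, τ=1/2; S=-1+25/114·τ+431/76·τ²+-431/228·τ³=177/608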